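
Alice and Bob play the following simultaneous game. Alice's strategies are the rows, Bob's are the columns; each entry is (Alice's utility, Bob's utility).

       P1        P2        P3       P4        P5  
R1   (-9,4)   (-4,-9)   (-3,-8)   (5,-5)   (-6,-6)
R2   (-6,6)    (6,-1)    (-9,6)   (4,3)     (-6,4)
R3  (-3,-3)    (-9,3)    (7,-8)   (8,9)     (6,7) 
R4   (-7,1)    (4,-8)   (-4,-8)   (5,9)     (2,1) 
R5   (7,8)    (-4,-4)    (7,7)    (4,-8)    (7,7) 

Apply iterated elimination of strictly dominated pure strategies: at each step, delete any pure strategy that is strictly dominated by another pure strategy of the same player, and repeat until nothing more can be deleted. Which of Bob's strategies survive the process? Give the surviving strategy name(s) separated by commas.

P1, P4, P5

Bob's strategy P2 is strictly dominated by P5 (R1: -6>-9, R2: 4>-1, R3: 7>3, R4: 1>-8, R5: 7>-4) and is removed.
Row R1 is eliminated: R3 beats it against every remaining column (P1: -3>-9, P3: 7>-3, P4: 8>5, P5: 6>-6).
Row R2 is eliminated: R3 beats it against every remaining column (P1: -3>-6, P3: 7>-9, P4: 8>4, P5: 6>-6).
Row R4 is eliminated: R3 beats it against every remaining column (P1: -3>-7, P3: 7>-4, P4: 8>5, P5: 6>2).
For Bob, P1 strictly dominates P3 on the remaining rows (R3: -3>-8, R5: 8>7); eliminate P3.
Among the remaining strategies, none is strictly dominated by another pure strategy of the same player, so the elimination stops.
Surviving strategies — Alice: {R3, R5}; Bob: {P1, P4, P5}.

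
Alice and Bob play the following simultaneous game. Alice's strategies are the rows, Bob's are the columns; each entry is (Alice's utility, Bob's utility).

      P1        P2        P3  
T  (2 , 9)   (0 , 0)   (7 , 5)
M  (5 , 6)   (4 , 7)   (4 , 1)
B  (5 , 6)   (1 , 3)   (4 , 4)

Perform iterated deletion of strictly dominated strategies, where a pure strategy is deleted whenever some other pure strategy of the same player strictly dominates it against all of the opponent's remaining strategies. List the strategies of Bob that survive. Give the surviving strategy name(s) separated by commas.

Column P3 is eliminated: P1 beats it against every remaining row (T: 9>5, M: 6>1, B: 6>4).
For Alice, M strictly dominates T on the remaining columns (P1: 5>2, P2: 4>0); eliminate T.
Among the remaining strategies, none is strictly dominated by another pure strategy of the same player, so the elimination stops.
Surviving strategies — Alice: {M, B}; Bob: {P1, P2}.

P1, P2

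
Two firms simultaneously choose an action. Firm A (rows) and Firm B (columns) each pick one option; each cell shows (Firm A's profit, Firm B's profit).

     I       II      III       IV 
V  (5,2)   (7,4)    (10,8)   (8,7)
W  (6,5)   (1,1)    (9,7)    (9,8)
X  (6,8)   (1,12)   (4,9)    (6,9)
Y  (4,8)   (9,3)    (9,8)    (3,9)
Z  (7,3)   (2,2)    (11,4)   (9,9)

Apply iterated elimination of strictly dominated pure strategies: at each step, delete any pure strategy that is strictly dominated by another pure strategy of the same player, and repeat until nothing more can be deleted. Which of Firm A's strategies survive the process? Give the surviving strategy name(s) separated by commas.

Row X is eliminated: Z beats it against every remaining column (I: 7>6, II: 2>1, III: 11>4, IV: 9>6).
Firm B's strategy I is strictly dominated by IV (V: 7>2, W: 8>5, Y: 9>8, Z: 9>3) and is removed.
Firm B's strategy II is strictly dominated by III (V: 8>4, W: 7>1, Y: 8>3, Z: 4>2) and is removed.
For Firm A, Z strictly dominates V on the remaining columns (III: 11>10, IV: 9>8); eliminate V.
Firm A's strategy Y is strictly dominated by Z (III: 11>9, IV: 9>3) and is removed.
Firm B's strategy III is strictly dominated by IV (W: 8>7, Z: 9>4) and is removed.
Among the remaining strategies, none is strictly dominated by another pure strategy of the same player, so the elimination stops.
Surviving strategies — Firm A: {W, Z}; Firm B: {IV}.

W, Z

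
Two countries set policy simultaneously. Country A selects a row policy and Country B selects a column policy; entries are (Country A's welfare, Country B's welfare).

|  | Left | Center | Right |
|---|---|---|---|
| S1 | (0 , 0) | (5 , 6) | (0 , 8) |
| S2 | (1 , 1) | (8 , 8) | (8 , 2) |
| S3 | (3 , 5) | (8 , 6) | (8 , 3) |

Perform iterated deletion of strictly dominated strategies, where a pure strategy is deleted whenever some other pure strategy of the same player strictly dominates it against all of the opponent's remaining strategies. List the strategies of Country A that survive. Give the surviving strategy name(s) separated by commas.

S2, S3

Row S1 is eliminated: S2 beats it against every remaining column (Left: 1>0, Center: 8>5, Right: 8>0).
Country B's strategy Left is strictly dominated by Center (S2: 8>1, S3: 6>5) and is removed.
Country B's strategy Right is strictly dominated by Center (S2: 8>2, S3: 6>3) and is removed.
Among the remaining strategies, none is strictly dominated by another pure strategy of the same player, so the elimination stops.
Surviving strategies — Country A: {S2, S3}; Country B: {Center}.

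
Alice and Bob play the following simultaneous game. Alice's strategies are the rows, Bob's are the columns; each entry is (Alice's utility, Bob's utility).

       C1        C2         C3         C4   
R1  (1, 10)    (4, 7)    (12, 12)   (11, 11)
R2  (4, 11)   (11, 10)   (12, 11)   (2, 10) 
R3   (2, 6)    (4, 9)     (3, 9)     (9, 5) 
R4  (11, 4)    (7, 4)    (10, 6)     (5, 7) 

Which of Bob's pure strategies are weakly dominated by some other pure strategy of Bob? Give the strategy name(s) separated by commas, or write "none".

C1, C2

C1 is weakly dominated by C3 (R1: 12>10, R2: 11=11, R3: 9>6, R4: 6>4).
C2 is weakly dominated by C3 (R1: 12>7, R2: 11>10, R3: 9=9, R4: 6>4).
C3: no other strategy beats it everywhere (C1 at R1 (12>10); C2 at R1 (12>7); C4 at R1 (12>11)).
C4: no other strategy beats it everywhere (C1 at R1 (11>10); C2 at R1 (11>7); C3 at R4 (7>6)).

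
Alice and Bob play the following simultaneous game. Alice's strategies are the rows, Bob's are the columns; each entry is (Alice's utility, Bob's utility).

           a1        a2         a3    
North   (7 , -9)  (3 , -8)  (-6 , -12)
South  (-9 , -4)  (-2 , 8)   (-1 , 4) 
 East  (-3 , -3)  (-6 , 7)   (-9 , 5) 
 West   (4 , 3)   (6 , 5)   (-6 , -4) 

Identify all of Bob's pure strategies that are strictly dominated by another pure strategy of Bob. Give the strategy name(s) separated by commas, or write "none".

a1 is strictly dominated by a2 (North: -8>-9, South: 8>-4, East: 7>-3, West: 5>3).
a2 is not dominated — it holds its own against a1 at North (-8>-9); a3 at North (-8>-12).
a2 strictly dominates a3 — North: -8>-12, South: 8>4, East: 7>5, West: 5>-4.

a1, a3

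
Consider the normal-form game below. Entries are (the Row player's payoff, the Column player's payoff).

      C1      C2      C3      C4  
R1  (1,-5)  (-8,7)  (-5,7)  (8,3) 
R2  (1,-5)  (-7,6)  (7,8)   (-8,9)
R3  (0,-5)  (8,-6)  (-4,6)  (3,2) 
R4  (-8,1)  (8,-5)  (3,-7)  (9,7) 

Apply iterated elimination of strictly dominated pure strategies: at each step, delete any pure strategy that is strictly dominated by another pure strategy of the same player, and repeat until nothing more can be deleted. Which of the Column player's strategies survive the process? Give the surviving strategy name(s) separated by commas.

For the Column player, C4 strictly dominates C1 on the remaining rows (R1: 3>-5, R2: 9>-5, R3: 2>-5, R4: 7>1); eliminate C1.
The Row player's strategy R1 is strictly dominated by R4 (C2: 8>-8, C3: 3>-5, C4: 9>8) and is removed.
Column C2 is eliminated: C4 beats it against every remaining row (R2: 9>6, R3: 2>-6, R4: 7>-5).
The Row player's strategy R3 is strictly dominated by R4 (C3: 3>-4, C4: 9>3) and is removed.
For the Column player, C4 strictly dominates C3 on the remaining rows (R2: 9>8, R4: 7>-7); eliminate C3.
The Row player's strategy R2 is strictly dominated by R4 (C4: 9>-8) and is removed.
Among the remaining strategies, none is strictly dominated by another pure strategy of the same player, so the elimination stops.
Surviving strategies — the Row player: {R4}; the Column player: {C4}.

C4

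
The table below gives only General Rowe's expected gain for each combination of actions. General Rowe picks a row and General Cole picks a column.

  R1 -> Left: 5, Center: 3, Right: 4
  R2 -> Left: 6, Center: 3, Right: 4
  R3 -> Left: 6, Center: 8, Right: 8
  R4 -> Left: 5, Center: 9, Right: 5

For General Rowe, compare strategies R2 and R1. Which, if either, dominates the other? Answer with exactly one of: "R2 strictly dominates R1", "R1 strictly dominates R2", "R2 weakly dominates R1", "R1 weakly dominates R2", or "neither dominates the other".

R2 weakly dominates R1

R2's payoffs vs R1's, by General Cole's action — Left: 6>5, Center: 3=3, Right: 4=4.
R2 is at least as good everywhere and strictly better somewhere (tied only at Center, Right), so R2 weakly but not strictly dominates R1.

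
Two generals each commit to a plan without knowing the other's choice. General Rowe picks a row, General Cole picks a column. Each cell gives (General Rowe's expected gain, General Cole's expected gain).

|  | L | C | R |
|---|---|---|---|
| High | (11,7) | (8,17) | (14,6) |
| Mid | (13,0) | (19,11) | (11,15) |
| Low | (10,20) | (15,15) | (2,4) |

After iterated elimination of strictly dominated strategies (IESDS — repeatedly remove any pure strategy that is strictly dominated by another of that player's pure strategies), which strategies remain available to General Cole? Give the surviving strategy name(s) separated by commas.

For General Rowe, Mid strictly dominates Low on the remaining columns (L: 13>10, C: 19>15, R: 11>2); eliminate Low.
For General Cole, C strictly dominates L on the remaining rows (High: 17>7, Mid: 11>0); eliminate L.
Among the remaining strategies, none is strictly dominated by another pure strategy of the same player, so the elimination stops.
Surviving strategies — General Rowe: {High, Mid}; General Cole: {C, R}.

C, R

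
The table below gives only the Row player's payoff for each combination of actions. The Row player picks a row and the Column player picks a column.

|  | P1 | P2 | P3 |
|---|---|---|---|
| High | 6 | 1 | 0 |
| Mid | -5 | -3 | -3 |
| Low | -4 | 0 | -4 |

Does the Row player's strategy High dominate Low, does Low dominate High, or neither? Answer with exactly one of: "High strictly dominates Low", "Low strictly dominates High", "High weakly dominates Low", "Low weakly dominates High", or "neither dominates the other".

High strictly dominates Low

High's payoffs vs Low's, by the Column player's action — P1: 6>-4, P2: 1>0, P3: 0>-4.
Every comparison favours High, so High strictly dominates Low.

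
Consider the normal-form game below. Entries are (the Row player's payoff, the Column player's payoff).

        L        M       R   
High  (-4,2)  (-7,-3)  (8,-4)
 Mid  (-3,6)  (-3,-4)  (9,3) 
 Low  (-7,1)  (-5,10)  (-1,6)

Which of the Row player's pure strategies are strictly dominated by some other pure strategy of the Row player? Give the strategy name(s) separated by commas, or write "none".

High is strictly dominated by Mid (L: -3>-4, M: -3>-7, R: 9>8).
Mid: no other strategy beats it everywhere (High at L (-3>-4); Low at L (-3>-7)).
Low is strictly dominated by Mid (L: -3>-7, M: -3>-5, R: 9>-1).

High, Low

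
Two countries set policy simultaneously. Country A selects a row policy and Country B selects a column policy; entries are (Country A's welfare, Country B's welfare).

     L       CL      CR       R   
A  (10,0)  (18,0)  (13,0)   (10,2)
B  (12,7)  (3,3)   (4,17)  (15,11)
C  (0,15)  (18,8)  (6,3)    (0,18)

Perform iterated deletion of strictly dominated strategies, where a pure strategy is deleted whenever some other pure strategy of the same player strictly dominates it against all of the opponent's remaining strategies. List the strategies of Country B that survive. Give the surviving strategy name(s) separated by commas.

CR, R

Column L is eliminated: R beats it against every remaining row (A: 2>0, B: 11>7, C: 18>15).
Country B's strategy CL is strictly dominated by R (A: 2>0, B: 11>3, C: 18>8) and is removed.
Row C is eliminated: A beats it against every remaining column (CR: 13>6, R: 10>0).
Among the remaining strategies, none is strictly dominated by another pure strategy of the same player, so the elimination stops.
Surviving strategies — Country A: {A, B}; Country B: {CR, R}.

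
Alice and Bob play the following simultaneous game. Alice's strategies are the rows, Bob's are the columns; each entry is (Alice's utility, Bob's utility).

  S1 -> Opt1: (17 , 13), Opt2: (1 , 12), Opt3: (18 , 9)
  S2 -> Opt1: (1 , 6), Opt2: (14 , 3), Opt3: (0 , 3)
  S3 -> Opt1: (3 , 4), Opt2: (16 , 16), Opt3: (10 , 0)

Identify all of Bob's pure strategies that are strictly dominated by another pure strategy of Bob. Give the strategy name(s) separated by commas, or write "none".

Opt1 is not dominated — it holds its own against Opt2 at S1 (13>12); Opt3 at S1 (13>9).
Opt2: no other strategy beats it everywhere (Opt1 at S3 (16>4); Opt3 at S1 (12>9)).
Opt1 strictly dominates Opt3 — S1: 13>9, S2: 6>3, S3: 4>0.

Opt3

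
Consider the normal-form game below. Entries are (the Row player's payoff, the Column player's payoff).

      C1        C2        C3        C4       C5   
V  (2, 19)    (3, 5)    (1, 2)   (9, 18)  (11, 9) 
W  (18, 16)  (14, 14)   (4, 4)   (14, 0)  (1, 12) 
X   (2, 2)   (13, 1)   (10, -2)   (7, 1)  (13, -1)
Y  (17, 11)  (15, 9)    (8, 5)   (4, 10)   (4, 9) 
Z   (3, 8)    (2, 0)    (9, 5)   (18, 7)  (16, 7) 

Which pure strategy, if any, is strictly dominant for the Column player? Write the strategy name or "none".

C1

C1 vs C2: V: 19>5, W: 16>14, X: 2>1, Y: 11>9, Z: 8>0.
C1 vs C3: V: 19>2, W: 16>4, X: 2>-2, Y: 11>5, Z: 8>5.
C1 vs C4: V: 19>18, W: 16>0, X: 2>1, Y: 11>10, Z: 8>7.
C1 vs C5: V: 19>9, W: 16>12, X: 2>-1, Y: 11>9, Z: 8>7.
C1 strictly beats every other strategy against every opponent action, so it is strictly dominant.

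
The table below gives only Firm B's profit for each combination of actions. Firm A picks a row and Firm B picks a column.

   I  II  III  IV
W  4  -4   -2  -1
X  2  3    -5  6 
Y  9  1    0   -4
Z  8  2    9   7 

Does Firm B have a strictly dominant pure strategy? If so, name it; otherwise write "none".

none

I fails to dominate II at X (2<3).
II fails to dominate I at W (-4<4).
III fails to dominate I at W (-2<4).
IV fails to dominate I at W (-1<4).
No single strategy dominates all the others.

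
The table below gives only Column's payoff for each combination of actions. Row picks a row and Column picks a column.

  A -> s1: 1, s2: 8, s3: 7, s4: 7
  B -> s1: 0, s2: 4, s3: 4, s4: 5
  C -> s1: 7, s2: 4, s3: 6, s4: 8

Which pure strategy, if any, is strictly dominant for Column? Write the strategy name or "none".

s1 fails to dominate s2 at A (1<8).
s2 fails to dominate s1 at C (4<7).
s3 fails to dominate s1 at C (6<7).
s4 fails to dominate s2 at A (7<8).
No single strategy dominates all the others.

none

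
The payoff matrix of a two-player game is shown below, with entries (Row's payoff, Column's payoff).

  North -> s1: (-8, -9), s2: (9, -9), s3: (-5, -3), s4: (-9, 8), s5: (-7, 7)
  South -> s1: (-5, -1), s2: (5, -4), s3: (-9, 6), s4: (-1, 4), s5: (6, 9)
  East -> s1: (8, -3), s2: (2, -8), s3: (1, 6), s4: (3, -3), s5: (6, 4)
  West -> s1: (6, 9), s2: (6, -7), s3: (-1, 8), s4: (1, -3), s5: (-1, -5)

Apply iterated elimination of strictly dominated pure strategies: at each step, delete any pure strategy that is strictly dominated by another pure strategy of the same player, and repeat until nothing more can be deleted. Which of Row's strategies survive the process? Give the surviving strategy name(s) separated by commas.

Column's strategy s2 is strictly dominated by s3 (North: -3>-9, South: 6>-4, East: 6>-8, West: 8>-7) and is removed.
Row's strategy North is strictly dominated by East (s1: 8>-8, s3: 1>-5, s4: 3>-9, s5: 6>-7) and is removed.
Row West is eliminated: East beats it against every remaining column (s1: 8>6, s3: 1>-1, s4: 3>1, s5: 6>-1).
For Column, s3 strictly dominates s1 on the remaining rows (South: 6>-1, East: 6>-3); eliminate s1.
For Column, s3 strictly dominates s4 on the remaining rows (South: 6>4, East: 6>-3); eliminate s4.
Among the remaining strategies, none is strictly dominated by another pure strategy of the same player, so the elimination stops.
Surviving strategies — Row: {South, East}; Column: {s3, s5}.

South, East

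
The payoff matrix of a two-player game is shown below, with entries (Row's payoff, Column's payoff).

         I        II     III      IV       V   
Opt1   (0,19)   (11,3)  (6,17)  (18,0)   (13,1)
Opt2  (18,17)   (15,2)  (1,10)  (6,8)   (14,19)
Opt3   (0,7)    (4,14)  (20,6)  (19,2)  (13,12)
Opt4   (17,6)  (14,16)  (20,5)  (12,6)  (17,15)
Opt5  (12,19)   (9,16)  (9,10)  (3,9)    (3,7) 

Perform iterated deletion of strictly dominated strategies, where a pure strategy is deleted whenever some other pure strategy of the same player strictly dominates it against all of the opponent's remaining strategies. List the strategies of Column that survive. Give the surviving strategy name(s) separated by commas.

Row Opt5 is eliminated: Opt4 beats it against every remaining column (I: 17>12, II: 14>9, III: 20>9, IV: 12>3, V: 17>3).
Column's strategy III is strictly dominated by I (Opt1: 19>17, Opt2: 17>10, Opt3: 7>6, Opt4: 6>5) and is removed.
Column's strategy IV is strictly dominated by V (Opt1: 1>0, Opt2: 19>8, Opt3: 12>2, Opt4: 15>6) and is removed.
For Row, Opt2 strictly dominates Opt1 on the remaining columns (I: 18>0, II: 15>11, V: 14>13); eliminate Opt1.
For Row, Opt2 strictly dominates Opt3 on the remaining columns (I: 18>0, II: 15>4, V: 14>13); eliminate Opt3.
For Column, V strictly dominates I on the remaining rows (Opt2: 19>17, Opt4: 15>6); eliminate I.
Among the remaining strategies, none is strictly dominated by another pure strategy of the same player, so the elimination stops.
Surviving strategies — Row: {Opt2, Opt4}; Column: {II, V}.

II, V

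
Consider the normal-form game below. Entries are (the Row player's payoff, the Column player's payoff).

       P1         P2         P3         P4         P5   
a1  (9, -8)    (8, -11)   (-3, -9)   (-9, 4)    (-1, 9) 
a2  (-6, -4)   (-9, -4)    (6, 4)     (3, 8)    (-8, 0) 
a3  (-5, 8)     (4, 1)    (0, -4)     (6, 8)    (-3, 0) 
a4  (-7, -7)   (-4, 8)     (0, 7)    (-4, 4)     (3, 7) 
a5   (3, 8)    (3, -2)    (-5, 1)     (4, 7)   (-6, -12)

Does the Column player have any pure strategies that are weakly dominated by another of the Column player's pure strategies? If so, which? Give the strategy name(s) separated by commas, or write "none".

none

P1 is not dominated — it holds its own against P2 at a1 (-8>-11); P3 at a1 (-8>-9); P4 at a5 (8>7); P5 at a3 (8>0).
Nothing dominates P2: P1 at a4 (8>-7); P3 at a3 (1>-4); P4 at a4 (8>4); P5 at a3 (1>0).
P3: no other strategy beats it everywhere (P1 at a2 (4>-4); P2 at a1 (-9>-11); P4 at a4 (7>4); P5 at a2 (4>0)).
Nothing dominates P4: P1 at a1 (4>-8); P2 at a1 (4>-11); P3 at a1 (4>-9); P5 at a2 (8>0).
P5: no other strategy beats it everywhere (P1 at a1 (9>-8); P2 at a1 (9>-11); P3 at a1 (9>-9); P4 at a1 (9>4)).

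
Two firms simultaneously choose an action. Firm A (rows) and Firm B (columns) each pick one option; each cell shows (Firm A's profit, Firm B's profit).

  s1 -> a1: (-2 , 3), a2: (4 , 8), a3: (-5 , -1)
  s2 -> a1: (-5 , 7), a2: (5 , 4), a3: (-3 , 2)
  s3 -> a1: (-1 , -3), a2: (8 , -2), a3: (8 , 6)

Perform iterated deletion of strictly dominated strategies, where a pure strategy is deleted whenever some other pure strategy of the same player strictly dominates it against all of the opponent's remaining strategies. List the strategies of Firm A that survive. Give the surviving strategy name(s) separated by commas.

s3

Row s1 is eliminated: s3 beats it against every remaining column (a1: -1>-2, a2: 8>4, a3: 8>-5).
Firm A's strategy s2 is strictly dominated by s3 (a1: -1>-5, a2: 8>5, a3: 8>-3) and is removed.
For Firm B, a2 strictly dominates a1 on the remaining rows (s3: -2>-3); eliminate a1.
For Firm B, a3 strictly dominates a2 on the remaining rows (s3: 6>-2); eliminate a2.
Among the remaining strategies, none is strictly dominated by another pure strategy of the same player, so the elimination stops.
Surviving strategies — Firm A: {s3}; Firm B: {a3}.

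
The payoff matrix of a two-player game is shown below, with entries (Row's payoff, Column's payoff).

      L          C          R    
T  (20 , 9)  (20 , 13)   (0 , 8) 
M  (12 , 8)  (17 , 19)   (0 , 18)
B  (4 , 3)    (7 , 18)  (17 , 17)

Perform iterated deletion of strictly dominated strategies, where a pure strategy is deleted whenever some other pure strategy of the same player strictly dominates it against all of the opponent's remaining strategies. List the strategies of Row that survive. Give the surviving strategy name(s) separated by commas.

T

Column's strategy L is strictly dominated by C (T: 13>9, M: 19>8, B: 18>3) and is removed.
Column's strategy R is strictly dominated by C (T: 13>8, M: 19>18, B: 18>17) and is removed.
Row M is eliminated: T beats it against every remaining column (C: 20>17).
Row's strategy B is strictly dominated by T (C: 20>7) and is removed.
Among the remaining strategies, none is strictly dominated by another pure strategy of the same player, so the elimination stops.
Surviving strategies — Row: {T}; Column: {C}.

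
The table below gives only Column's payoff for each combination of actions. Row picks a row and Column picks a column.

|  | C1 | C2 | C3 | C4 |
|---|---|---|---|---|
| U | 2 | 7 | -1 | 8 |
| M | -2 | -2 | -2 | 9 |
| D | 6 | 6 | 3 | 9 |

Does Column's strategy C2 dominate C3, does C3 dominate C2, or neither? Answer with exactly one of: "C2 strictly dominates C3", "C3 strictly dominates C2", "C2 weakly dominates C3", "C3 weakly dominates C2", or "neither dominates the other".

C2 weakly dominates C3

C2's payoffs vs C3's, by Row's action — U: 7>-1, M: -2=-2, D: 6>3.
C2 is at least as good everywhere and strictly better somewhere (tied only at M), so C2 weakly but not strictly dominates C3.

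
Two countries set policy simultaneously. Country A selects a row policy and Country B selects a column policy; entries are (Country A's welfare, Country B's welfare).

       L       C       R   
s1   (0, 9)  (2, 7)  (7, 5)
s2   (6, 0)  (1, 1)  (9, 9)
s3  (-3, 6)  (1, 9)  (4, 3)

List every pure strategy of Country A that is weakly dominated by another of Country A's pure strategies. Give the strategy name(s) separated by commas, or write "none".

s3

Nothing dominates s1: s2 at C (2>1); s3 at L (0>-3).
s2: no other strategy beats it everywhere (s1 at L (6>0); s3 at L (6>-3)).
s3: dominated, since s1 does at least as well everywhere (L: 0>-3, C: 2>1, R: 7>4).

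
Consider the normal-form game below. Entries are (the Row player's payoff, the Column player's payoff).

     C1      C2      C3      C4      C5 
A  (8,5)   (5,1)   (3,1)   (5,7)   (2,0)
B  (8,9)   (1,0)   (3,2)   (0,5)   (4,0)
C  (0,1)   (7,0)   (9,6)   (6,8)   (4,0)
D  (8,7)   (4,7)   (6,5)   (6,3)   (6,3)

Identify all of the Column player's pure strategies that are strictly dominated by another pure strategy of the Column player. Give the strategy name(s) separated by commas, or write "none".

C5

C1: no other strategy beats it everywhere (C2 at A (5>1); C3 at A (5>1); C4 at B (9>5); C5 at A (5>0)).
C2 is not dominated — it holds its own against C1 at D (7=7); C3 at A (1=1); C4 at D (7>3); C5 at A (1>0).
C3: no other strategy beats it everywhere (C1 at C (6>1); C2 at A (1=1); C4 at D (5>3); C5 at A (1>0)).
C4: no other strategy beats it everywhere (C1 at A (7>5); C2 at A (7>1); C3 at A (7>1); C5 at A (7>0)).
C5 is strictly dominated by C1 (A: 5>0, B: 9>0, C: 1>0, D: 7>3).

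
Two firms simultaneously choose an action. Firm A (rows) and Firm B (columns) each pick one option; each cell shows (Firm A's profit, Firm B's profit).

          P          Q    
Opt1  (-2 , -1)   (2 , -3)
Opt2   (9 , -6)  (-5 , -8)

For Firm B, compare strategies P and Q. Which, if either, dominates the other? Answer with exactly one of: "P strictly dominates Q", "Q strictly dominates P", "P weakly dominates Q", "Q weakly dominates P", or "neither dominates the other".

P strictly dominates Q

Compare P to Q across every action of Firm A: Opt1: -1>-3, Opt2: -6>-8.
P gives a strictly higher payoff against every action of Firm A, so P strictly dominates Q.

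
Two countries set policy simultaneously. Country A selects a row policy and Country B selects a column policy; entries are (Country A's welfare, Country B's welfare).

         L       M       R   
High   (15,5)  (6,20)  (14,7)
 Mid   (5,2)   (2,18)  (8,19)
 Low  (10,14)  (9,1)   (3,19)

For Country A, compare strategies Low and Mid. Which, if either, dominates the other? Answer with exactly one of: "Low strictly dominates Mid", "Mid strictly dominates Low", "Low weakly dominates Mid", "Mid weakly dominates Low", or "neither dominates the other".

Low's payoffs vs Mid's, by Country B's action — L: 10>5, M: 9>2, R: 3<8.
Low does better at L, M but worse at R; neither strategy dominates the other.

neither dominates the other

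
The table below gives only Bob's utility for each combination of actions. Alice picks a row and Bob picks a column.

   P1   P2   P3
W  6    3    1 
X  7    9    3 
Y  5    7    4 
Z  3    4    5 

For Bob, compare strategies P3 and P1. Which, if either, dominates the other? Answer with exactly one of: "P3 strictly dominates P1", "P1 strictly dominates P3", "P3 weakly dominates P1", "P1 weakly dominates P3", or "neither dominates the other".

P3's payoffs vs P1's, by Alice's action — W: 1<6, X: 3<7, Y: 4<5, Z: 5>3.
P3 does better at Z but worse at W, X, Y; neither strategy dominates the other.

neither dominates the other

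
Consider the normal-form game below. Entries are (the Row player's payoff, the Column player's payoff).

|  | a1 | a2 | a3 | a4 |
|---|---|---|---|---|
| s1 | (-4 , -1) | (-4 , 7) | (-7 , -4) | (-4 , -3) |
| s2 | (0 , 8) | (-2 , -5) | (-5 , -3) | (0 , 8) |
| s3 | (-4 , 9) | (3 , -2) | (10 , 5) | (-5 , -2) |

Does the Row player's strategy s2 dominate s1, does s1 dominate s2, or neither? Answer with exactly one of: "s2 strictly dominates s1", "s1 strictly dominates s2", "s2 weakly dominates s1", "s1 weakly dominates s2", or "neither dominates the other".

s2 strictly dominates s1

Compare s2 to s1 across each choice by the Column player: a1: 0>-4, a2: -2>-4, a3: -5>-7, a4: 0>-4.
s2 gives a strictly higher payoff against each choice by the Column player, so s2 strictly dominates s1.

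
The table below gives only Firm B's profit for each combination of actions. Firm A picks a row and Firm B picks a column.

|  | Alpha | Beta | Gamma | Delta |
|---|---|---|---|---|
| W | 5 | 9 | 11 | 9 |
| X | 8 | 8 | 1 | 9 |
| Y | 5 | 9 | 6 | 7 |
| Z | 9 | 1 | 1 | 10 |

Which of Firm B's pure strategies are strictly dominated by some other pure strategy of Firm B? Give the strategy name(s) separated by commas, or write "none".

Alpha

Alpha: dominated, since Delta does at least as well everywhere (W: 9>5, X: 9>8, Y: 7>5, Z: 10>9).
Beta: no other strategy beats it everywhere (Alpha at W (9>5); Gamma at X (8>1); Delta at W (9=9)).
Gamma is not dominated — it holds its own against Alpha at W (11>5); Beta at W (11>9); Delta at W (11>9).
Delta is not dominated — it holds its own against Alpha at W (9>5); Beta at W (9=9); Gamma at X (9>1).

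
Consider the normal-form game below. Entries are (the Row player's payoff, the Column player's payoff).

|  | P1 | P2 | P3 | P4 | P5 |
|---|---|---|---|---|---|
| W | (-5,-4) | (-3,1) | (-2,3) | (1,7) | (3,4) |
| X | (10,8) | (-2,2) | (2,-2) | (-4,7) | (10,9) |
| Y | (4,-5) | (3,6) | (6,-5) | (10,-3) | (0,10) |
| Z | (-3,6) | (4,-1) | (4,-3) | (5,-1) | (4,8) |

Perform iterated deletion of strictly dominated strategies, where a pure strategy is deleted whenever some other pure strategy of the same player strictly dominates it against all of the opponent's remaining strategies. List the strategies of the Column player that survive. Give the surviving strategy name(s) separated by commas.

For the Row player, Z strictly dominates W on the remaining columns (P1: -3>-5, P2: 4>-3, P3: 4>-2, P4: 5>1, P5: 4>3); eliminate W.
The Column player's strategy P1 is strictly dominated by P5 (X: 9>8, Y: 10>-5, Z: 8>6) and is removed.
The Column player's strategy P2 is strictly dominated by P5 (X: 9>2, Y: 10>6, Z: 8>-1) and is removed.
For the Column player, P4 strictly dominates P3 on the remaining rows (X: 7>-2, Y: -3>-5, Z: -1>-3); eliminate P3.
Column P4 is eliminated: P5 beats it against every remaining row (X: 9>7, Y: 10>-3, Z: 8>-1).
For the Row player, X strictly dominates Y on the remaining columns (P5: 10>0); eliminate Y.
The Row player's strategy Z is strictly dominated by X (P5: 10>4) and is removed.
Among the remaining strategies, none is strictly dominated by another pure strategy of the same player, so the elimination stops.
Surviving strategies — the Row player: {X}; the Column player: {P5}.

P5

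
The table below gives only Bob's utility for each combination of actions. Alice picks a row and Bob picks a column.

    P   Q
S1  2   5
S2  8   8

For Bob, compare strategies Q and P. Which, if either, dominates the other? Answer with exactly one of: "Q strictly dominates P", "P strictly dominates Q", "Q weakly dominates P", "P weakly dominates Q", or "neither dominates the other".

Q weakly dominates P

Q's payoffs vs P's, by Alice's action — S1: 5>2, S2: 8=8.
Q is at least as good everywhere and strictly better somewhere (tied only at S2), so Q weakly but not strictly dominates P.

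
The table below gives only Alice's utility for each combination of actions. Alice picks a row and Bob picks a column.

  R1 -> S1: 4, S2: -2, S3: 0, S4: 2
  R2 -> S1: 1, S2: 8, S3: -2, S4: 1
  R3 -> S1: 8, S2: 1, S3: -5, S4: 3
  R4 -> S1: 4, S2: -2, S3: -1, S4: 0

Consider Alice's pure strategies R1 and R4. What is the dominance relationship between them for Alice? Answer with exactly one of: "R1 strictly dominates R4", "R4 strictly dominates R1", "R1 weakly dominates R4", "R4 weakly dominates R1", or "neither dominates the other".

R1 weakly dominates R4

Compare R1 to R4 across every action of Bob: S1: 4=4, S2: -2=-2, S3: 0>-1, S4: 2>0.
R1 is at least as good everywhere and strictly better somewhere (tied only at S1, S2), so R1 weakly but not strictly dominates R4.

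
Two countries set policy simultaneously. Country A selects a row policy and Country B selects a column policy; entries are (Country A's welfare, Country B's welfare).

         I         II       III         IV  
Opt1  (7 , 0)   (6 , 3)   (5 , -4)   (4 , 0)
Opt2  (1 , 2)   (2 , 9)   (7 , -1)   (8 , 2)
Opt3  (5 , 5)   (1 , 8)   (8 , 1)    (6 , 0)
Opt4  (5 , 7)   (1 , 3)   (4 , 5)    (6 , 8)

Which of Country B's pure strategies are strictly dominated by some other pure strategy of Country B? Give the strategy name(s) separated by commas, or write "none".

III

I is not dominated — it holds its own against II at Opt4 (7>3); III at Opt1 (0>-4); IV at Opt1 (0=0).
II is not dominated — it holds its own against I at Opt1 (3>0); III at Opt1 (3>-4); IV at Opt1 (3>0).
I strictly dominates III — Opt1: 0>-4, Opt2: 2>-1, Opt3: 5>1, Opt4: 7>5.
IV is not dominated — it holds its own against I at Opt1 (0=0); II at Opt4 (8>3); III at Opt1 (0>-4).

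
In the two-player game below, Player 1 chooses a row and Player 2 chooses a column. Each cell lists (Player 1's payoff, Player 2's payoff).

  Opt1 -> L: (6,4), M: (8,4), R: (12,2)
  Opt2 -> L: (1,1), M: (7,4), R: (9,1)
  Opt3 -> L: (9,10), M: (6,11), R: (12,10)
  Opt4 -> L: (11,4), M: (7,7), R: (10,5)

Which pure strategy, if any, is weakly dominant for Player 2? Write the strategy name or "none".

M vs L: Opt1: 4=4, Opt2: 4>1, Opt3: 11>10, Opt4: 7>4.
M vs R: Opt1: 4>2, Opt2: 4>1, Opt3: 11>10, Opt4: 7>5.
M is at least as good as every other strategy against every opponent action, so it is weakly dominant.

M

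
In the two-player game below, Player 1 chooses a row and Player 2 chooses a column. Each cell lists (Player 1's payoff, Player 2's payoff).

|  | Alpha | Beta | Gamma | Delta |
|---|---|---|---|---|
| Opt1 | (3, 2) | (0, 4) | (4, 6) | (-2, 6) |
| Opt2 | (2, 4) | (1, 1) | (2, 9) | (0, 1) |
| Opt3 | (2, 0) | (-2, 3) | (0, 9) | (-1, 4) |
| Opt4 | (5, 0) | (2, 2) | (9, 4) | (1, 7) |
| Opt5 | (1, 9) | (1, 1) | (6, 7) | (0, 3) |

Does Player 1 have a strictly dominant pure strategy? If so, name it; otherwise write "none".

Opt4 vs Opt1: Alpha: 5>3, Beta: 2>0, Gamma: 9>4, Delta: 1>-2.
Opt4 vs Opt2: Alpha: 5>2, Beta: 2>1, Gamma: 9>2, Delta: 1>0.
Opt4 vs Opt3: Alpha: 5>2, Beta: 2>-2, Gamma: 9>0, Delta: 1>-1.
Opt4 vs Opt5: Alpha: 5>1, Beta: 2>1, Gamma: 9>6, Delta: 1>0.
Opt4 strictly beats every other strategy against every opponent action, so it is strictly dominant.

Opt4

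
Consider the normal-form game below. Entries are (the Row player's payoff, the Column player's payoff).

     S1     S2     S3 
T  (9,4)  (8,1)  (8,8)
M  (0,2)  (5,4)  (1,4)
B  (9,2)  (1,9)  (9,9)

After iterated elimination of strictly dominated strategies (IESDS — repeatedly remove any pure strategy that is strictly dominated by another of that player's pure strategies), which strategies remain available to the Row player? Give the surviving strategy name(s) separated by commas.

The Row player's strategy M is strictly dominated by T (S1: 9>0, S2: 8>5, S3: 8>1) and is removed.
The Column player's strategy S1 is strictly dominated by S3 (T: 8>4, B: 9>2) and is removed.
Among the remaining strategies, none is strictly dominated by another pure strategy of the same player, so the elimination stops.
Surviving strategies — the Row player: {T, B}; the Column player: {S2, S3}.

T, B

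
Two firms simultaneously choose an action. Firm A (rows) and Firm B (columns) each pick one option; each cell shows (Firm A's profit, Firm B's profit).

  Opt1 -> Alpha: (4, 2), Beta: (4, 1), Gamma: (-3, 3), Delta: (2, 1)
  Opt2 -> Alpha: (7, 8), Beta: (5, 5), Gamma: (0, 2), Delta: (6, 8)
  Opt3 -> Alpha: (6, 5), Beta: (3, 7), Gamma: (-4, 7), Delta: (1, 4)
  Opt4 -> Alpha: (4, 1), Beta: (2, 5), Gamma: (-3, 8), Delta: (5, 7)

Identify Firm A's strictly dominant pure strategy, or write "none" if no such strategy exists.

Opt2 vs Opt1: Alpha: 7>4, Beta: 5>4, Gamma: 0>-3, Delta: 6>2.
Opt2 vs Opt3: Alpha: 7>6, Beta: 5>3, Gamma: 0>-4, Delta: 6>1.
Opt2 vs Opt4: Alpha: 7>4, Beta: 5>2, Gamma: 0>-3, Delta: 6>5.
Opt2 strictly beats every other strategy against every opponent action, so it is strictly dominant.

Opt2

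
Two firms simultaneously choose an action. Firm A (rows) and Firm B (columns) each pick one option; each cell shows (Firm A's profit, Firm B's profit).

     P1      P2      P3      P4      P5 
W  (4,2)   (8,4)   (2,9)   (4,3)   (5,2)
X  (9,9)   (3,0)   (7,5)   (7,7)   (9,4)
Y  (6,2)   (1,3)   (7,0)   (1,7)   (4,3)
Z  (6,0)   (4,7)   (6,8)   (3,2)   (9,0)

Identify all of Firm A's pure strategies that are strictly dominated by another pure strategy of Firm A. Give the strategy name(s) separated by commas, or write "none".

Nothing dominates W: X at P2 (8>3); Y at P2 (8>1); Z at P2 (8>4).
Nothing dominates X: W at P1 (9>4); Y at P1 (9>6); Z at P1 (9>6).
Y is not dominated — it holds its own against W at P1 (6>4); X at P3 (7=7); Z at P1 (6=6).
Nothing dominates Z: W at P1 (6>4); X at P2 (4>3); Y at P1 (6=6).

none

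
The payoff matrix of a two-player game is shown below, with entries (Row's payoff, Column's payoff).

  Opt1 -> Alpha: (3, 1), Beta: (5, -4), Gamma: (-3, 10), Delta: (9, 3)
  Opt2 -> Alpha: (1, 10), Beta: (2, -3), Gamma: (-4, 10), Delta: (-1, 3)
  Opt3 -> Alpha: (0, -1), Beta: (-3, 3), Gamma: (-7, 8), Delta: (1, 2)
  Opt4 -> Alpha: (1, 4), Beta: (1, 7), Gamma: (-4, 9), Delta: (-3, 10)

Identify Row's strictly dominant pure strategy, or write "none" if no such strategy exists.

Opt1 vs Opt2: Alpha: 3>1, Beta: 5>2, Gamma: -3>-4, Delta: 9>-1.
Opt1 vs Opt3: Alpha: 3>0, Beta: 5>-3, Gamma: -3>-7, Delta: 9>1.
Opt1 vs Opt4: Alpha: 3>1, Beta: 5>1, Gamma: -3>-4, Delta: 9>-3.
Opt1 strictly beats every other strategy against every opponent action, so it is strictly dominant.

Opt1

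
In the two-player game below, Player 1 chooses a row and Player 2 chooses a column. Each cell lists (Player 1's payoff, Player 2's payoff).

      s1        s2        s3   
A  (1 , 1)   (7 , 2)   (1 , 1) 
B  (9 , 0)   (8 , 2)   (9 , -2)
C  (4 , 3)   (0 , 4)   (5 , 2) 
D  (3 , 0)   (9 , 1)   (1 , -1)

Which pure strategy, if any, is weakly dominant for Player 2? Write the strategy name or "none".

s2

s2 vs s1: A: 2>1, B: 2>0, C: 4>3, D: 1>0.
s2 vs s3: A: 2>1, B: 2>-2, C: 4>2, D: 1>-1.
s2 is at least as good as every other strategy against every opponent action, so it is weakly dominant.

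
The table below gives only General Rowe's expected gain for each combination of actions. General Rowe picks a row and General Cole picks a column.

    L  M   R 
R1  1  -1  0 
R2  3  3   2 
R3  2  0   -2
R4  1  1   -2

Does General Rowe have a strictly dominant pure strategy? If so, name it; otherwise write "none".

R2

R2 vs R1: L: 3>1, M: 3>-1, R: 2>0.
R2 vs R3: L: 3>2, M: 3>0, R: 2>-2.
R2 vs R4: L: 3>1, M: 3>1, R: 2>-2.
R2 strictly beats every other strategy against every opponent action, so it is strictly dominant.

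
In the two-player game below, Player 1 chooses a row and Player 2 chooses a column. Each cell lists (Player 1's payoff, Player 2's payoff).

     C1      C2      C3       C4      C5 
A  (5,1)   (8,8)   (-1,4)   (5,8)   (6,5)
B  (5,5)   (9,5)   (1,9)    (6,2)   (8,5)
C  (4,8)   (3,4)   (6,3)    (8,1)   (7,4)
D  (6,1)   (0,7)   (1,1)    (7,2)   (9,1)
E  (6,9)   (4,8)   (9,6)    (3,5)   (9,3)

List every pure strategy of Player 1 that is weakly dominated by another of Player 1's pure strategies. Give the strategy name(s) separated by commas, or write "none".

A

A is weakly dominated by B (C1: 5=5, C2: 9>8, C3: 1>-1, C4: 6>5, C5: 8>6).
Nothing dominates B: A at C2 (9>8); C at C1 (5>4); D at C2 (9>0); E at C2 (9>4).
C is not dominated — it holds its own against A at C3 (6>-1); B at C3 (6>1); D at C2 (3>0); E at C4 (8>3).
D is not dominated — it holds its own against A at C1 (6>5); B at C1 (6>5); C at C1 (6>4); E at C4 (7>3).
E is not dominated — it holds its own against A at C1 (6>5); B at C1 (6>5); C at C1 (6>4); D at C2 (4>0).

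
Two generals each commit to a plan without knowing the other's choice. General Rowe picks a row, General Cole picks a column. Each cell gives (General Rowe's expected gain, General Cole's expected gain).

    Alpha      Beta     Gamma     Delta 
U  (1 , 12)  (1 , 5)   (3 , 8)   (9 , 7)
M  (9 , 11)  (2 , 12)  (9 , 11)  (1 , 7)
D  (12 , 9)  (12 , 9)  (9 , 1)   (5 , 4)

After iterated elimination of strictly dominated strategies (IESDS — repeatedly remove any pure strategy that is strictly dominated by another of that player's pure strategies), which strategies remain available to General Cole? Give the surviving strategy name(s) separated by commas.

Alpha, Beta

For General Cole, Alpha strictly dominates Delta on the remaining rows (U: 12>7, M: 11>7, D: 9>4); eliminate Delta.
Row U is eliminated: M beats it against every remaining column (Alpha: 9>1, Beta: 2>1, Gamma: 9>3).
General Cole's strategy Gamma is strictly dominated by Beta (M: 12>11, D: 9>1) and is removed.
General Rowe's strategy M is strictly dominated by D (Alpha: 12>9, Beta: 12>2) and is removed.
Among the remaining strategies, none is strictly dominated by another pure strategy of the same player, so the elimination stops.
Surviving strategies — General Rowe: {D}; General Cole: {Alpha, Beta}.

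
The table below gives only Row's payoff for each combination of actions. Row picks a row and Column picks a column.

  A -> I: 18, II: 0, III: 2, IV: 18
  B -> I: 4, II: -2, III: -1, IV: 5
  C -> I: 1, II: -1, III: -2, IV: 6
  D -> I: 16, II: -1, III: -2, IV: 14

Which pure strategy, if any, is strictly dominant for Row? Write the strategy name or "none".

A

A vs B: I: 18>4, II: 0>-2, III: 2>-1, IV: 18>5.
A vs C: I: 18>1, II: 0>-1, III: 2>-2, IV: 18>6.
A vs D: I: 18>16, II: 0>-1, III: 2>-2, IV: 18>14.
A strictly beats every other strategy against every opponent action, so it is strictly dominant.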